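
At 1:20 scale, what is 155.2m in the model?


Model size = real / scale
= 155.2 / 20
= 7.7600 m

7.7600 m


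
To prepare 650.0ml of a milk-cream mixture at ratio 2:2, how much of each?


Total parts = 2 + 2 = 4
milk: 650.0 × 2/4 = 325.0ml
cream: 650.0 × 2/4 = 325.0ml
= 325.0ml and 325.0ml

325.0ml and 325.0ml


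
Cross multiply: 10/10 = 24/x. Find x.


Cross multiply: 10 × x = 10 × 24
10x = 240
x = 240 / 10
= 24.00

24.00


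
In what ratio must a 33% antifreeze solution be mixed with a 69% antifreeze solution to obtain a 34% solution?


Let x parts of 33% mix with y parts of 69%.
33x + 69y = 34(x + y)
33x + 69y = 34x + 34y
x(33 - 34) = y(34 - 69)
x/y = (69 - 34)/(34 - 33) = 35/1
Simplify: 35:1
= 35:1

35:1


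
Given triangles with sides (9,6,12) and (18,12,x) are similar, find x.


Scale factor = 18/9 = 2
Missing side = 12 × 2
= 24.0

24.0


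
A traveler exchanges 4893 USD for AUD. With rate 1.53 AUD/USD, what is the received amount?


Amount × rate = 4893 × 1.53
= 7486.29 AUD

7486.29 AUD


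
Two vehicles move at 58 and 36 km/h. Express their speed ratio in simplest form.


Ratio = 58:36
GCD = 2
Simplified = 29:18
Time ratio (same distance) = 18:29
Speed ratio = 29:18

29:18


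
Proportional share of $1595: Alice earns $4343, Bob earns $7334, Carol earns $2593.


Total income = 4343 + 7334 + 2593 = $14270
Alice: $1595 × 4343/14270 = $485.43
Bob: $1595 × 7334/14270 = $819.74
Carol: $1595 × 2593/14270 = $289.83
= Alice: $485.43, Bob: $819.74, Carol: $289.83

Alice: $485.43, Bob: $819.74, Carol: $289.83


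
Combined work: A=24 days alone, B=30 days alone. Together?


Rate of A = 1/24 per day
Rate of B = 1/30 per day
Combined rate = 1/24 + 1/30 = 54/720 = 0.0750 per day
Days = 1 / combined rate = 720/54
≈ 13.33 days

13.33 days


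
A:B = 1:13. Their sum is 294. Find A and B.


Let A = 1k, B = 13k.
1k + 13k = 294
14k = 294 → k = 294/14 = 21
A = 1×21 = 21, B = 13×21 = 273
= A = 21, B = 273

A = 21, B = 273


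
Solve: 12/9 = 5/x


Cross multiply: 12 × x = 9 × 5
12x = 45
x = 45 / 12
= 3.75

3.75


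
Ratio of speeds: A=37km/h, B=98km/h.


Ratio = 37:98
GCD = 1
Simplified = 37:98
Time ratio (same distance) = 98:37
Speed ratio = 37:98

37:98


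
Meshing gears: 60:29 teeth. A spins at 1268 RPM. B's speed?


Gear ratio = 60:29 = 60:29
RPM_B = RPM_A × (teeth_A / teeth_B)
= 1268 × (60/29)
= 2623.4 RPM

2623.4 RPM


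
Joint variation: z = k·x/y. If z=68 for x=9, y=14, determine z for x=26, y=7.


z = k·x/y
Solve for k using the known point: k = z·y/x = 68×14/9 = 952/9 ≈ 105.7778
Now evaluate at x=26, y=7:
z = k × 26 / 7 = (952 × 26) / (9 × 7) = 24752/63
≈ 392.8889

392.8889


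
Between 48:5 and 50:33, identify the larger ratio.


48/5 = 9.6000
50/33 = 1.5152
9.6000 > 1.5152, so 48:5 is greater
= 48:5

48:5


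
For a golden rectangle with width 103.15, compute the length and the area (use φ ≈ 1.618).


φ = (1 + √5) / 2 ≈ 1.618
Length = width × φ = 103.15 × 1.618 = 166.8967
≈ 166.90
Area = width × length = 103.15 × 166.8967 = 17215.394605 ≈ 17215.39
= Length: 166.90, Area: 17215.39

Length: 166.90, Area: 17215.39


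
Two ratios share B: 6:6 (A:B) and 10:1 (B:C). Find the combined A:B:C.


Match B: multiply A:B by 10 → 60:60
Multiply B:C by 6 → 60:6
Combined: 60:60:6
GCD = 6
= 10:10:1

10:10:1


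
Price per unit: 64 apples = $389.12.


Unit rate = total / quantity
= 389.12 / 64
= $6.08 per unit

$6.08 per unit


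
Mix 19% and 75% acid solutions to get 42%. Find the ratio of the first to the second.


Let x parts of 19% mix with y parts of 75%.
19x + 75y = 42(x + y)
19x + 75y = 42x + 42y
x(19 - 42) = y(42 - 75)
x/y = (75 - 42)/(42 - 19) = 33/23
Simplify: 33:23
= 33:23

33:23


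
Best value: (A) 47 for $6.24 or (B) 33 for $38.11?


Deal A: $6.24/47 = $0.1328/unit
Deal B: $38.11/33 = $1.1548/unit
A is cheaper per unit
= Deal A

Deal A


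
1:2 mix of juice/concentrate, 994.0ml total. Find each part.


Total parts = 1 + 2 = 3
juice: 994.0 × 1/3 = 331.3ml
concentrate: 994.0 × 2/3 = 662.7ml
= 331.3ml and 662.7ml

331.3ml and 662.7ml


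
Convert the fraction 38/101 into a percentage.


Percentage = (part / whole) × 100
= (38 / 101) × 100
≈ 37.62%

37.62%


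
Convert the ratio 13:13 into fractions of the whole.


Total parts = 13 + 13 = 26
First part: 13/26 = 1/2
Second part: 13/26 = 1/2
= 1/2 and 1/2

1/2 and 1/2


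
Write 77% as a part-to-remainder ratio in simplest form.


77% means 77 parts out of 100; remainder = 23
Part : remainder = 77:23
GCD = 1
= 77:23

77:23


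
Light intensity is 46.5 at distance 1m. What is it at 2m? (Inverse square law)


I₁d₁² = I₂d₂²
I₂ = I₁ × (d₁/d₂)²
= 46.5 × (1/2)²
= 46.5 × 1/4
= 46.5/4
= 11.6250

11.6250


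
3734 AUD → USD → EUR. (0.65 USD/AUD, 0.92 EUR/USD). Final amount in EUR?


Step 1: 3734 AUD × 0.65 = 2427.10 USD
Step 2: 2427.10 USD × 0.92 = 2232.93 EUR
Implied rate AUD→EUR = 0.65 × 0.92 = 0.5980
= 2232.93 EUR

2232.93 EUR


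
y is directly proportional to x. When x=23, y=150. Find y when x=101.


Direct proportion: y/x = constant
k = 150/23 ≈ 6.5217
y₂ = k × 101 = 150 × 101 / 23 = 15150/23
≈ 658.70

658.70


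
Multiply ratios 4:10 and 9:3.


Compound ratio = (4×9) : (10×3)
= 36:30
GCD = 6
= 6:5

6:5


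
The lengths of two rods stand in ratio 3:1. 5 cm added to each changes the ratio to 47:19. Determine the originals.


Let A = 3k, B = 1k.
(3k + 5) / (1k + 5) = 47/19
Cross-multiply: 19(3k + 5) = 47(1k + 5)
57k + 95 = 47k + 235
57k - 47k = 235 - 95
10k = 140
k = 140/10 = 14
A = 3×14 = 42, B = 1×14 = 14
= A = 42, B = 14

A = 42, B = 14


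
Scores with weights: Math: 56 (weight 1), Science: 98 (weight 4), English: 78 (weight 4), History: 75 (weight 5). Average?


Numerator = 56×1 + 98×4 + 78×4 + 75×5
= 56 + 392 + 312 + 375
= 1135
Total weight = 14
Weighted avg = 1135/14
= 81.07

81.07


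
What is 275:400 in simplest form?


GCD(275, 400) = 25
275/25 : 400/25
= 11:16

11:16


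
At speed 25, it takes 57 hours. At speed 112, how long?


Inverse proportion: x × y = constant
k = 25 × 57 = 1425
y₂ = k / 112 = 1425 / 112
= 12.72

12.72


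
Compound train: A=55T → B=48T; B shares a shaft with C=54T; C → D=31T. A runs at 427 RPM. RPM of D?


Stage 1: RPM_B = RPM_A × t_A/t_B = 427 × 55/48 = 23485/48 ≈ 489.27
B and C share a shaft → RPM_C = RPM_B
Stage 2: RPM_D = RPM_C × t_C/t_D = RPM_A × (t_A×t_C)/(t_B×t_D)
Overall ratio = (55×54)/(48×31) = 2970/1488
RPM_D = 427 × 2970/1488 = 1268190/1488
≈ 852.28 RPM

852.28 RPM


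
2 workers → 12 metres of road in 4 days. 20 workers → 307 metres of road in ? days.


Days ∝ work / workers, so d₂ = d₁ × (m₁/m₂) × (w₂/w₁)
Workers factor (inverse): 2/20 = 0.1000
Work factor (direct): 307/12 ≈ 25.5833
d₂ = 4 × 2/20 × 307/12 = (4 × 2 × 307) / (20 × 12) = 2456/240
≈ 10.23 days

10.23 days


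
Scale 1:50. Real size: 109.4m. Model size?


Model size = real / scale
= 109.4 / 50
= 2.1880 m

2.1880 m


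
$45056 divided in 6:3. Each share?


Total parts = 6 + 3 = 9
Part 1: 45056 × 6/9 = 30037.33
Part 2: 45056 × 3/9 = 15018.67
= Part 1: $30037.33, Part 2: $15018.67

Part 1: $30037.33, Part 2: $15018.67


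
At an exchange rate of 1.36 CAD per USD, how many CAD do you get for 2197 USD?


Amount × rate = 2197 × 1.36
= 2987.92 CAD

2987.92 CAD


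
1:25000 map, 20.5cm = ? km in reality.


Real distance = map distance × scale
= 20.5cm × 25000
= 512500 cm = 5125.0 m
= 5.125 km

5.125 km


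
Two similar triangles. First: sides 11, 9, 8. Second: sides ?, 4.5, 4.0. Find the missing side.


Scale factor = 4.5/9 = 0.5
Missing side = 11 × 0.5
= 5.5

5.5


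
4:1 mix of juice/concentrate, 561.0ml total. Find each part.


Total parts = 4 + 1 = 5
juice: 561.0 × 4/5 = 448.8ml
concentrate: 561.0 × 1/5 = 112.2ml
= 448.8ml and 112.2ml

448.8ml and 112.2ml


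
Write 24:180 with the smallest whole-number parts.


GCD(24, 180) = 12
24/12 : 180/12
= 2:15

2:15


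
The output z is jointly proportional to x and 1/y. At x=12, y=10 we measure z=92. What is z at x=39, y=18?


z = k·x/y
Solve for k using the known point: k = z·y/x = 92×10/12 = 920/12 ≈ 76.6667
Now evaluate at x=39, y=18:
z = k × 39 / 18 = (920 × 39) / (12 × 18) = 35880/216
≈ 166.1111

166.1111


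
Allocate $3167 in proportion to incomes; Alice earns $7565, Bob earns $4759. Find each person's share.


Total income = 7565 + 4759 = $12324
Alice: $3167 × 7565/12324 = $1944.04
Bob: $3167 × 4759/12324 = $1222.96
= Alice: $1944.04, Bob: $1222.96

Alice: $1944.04, Bob: $1222.96


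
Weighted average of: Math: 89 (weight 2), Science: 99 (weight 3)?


Numerator = 89×2 + 99×3
= 178 + 297
= 475
Total weight = 5
Weighted avg = 475/5
= 95.00

95.00


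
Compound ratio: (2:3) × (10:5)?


Compound ratio = (2×10) : (3×5)
= 20:15
GCD = 5
= 4:3

4:3


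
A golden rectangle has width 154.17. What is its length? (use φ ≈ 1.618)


φ = (1 + √5) / 2 ≈ 1.618
Length = width × φ = 154.17 × 1.618 = 249.44706
≈ 249.45

249.45


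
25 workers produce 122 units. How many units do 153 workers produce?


Direct proportion: y/x = constant
k = 122/25 = 4.8800
y₂ = k × 153 = 122 × 153 / 25 = 18666/25
= 746.64

746.64


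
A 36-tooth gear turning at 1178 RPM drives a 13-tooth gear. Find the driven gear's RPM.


Gear ratio = 36:13 = 36:13
RPM_B = RPM_A × (teeth_A / teeth_B)
= 1178 × (36/13)
= 3262.2 RPM

3262.2 RPM


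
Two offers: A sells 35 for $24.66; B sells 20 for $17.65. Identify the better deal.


Deal A: $24.66/35 = $0.7046/unit
Deal B: $17.65/20 = $0.8825/unit
A is cheaper per unit
= Deal A

Deal A


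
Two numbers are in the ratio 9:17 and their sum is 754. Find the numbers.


Let A = 9k, B = 17k.
9k + 17k = 754
26k = 754 → k = 754/26 = 29
A = 9×29 = 261, B = 17×29 = 493
= A = 261, B = 493

A = 261, B = 493


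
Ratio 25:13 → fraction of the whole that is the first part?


Total parts = 25 + 13 = 38
First part: 25/38 = 25/38
= 25/38

25/38


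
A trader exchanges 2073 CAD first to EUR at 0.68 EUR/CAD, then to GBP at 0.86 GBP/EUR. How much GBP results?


Step 1: 2073 CAD × 0.68 = 1409.64 EUR
Step 2: 1409.64 EUR × 0.86 = 1212.29 GBP
Implied rate CAD→GBP = 0.68 × 0.86 = 0.5848
= 1212.29 GBP

1212.29 GBP


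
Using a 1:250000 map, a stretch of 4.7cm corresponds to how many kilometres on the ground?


Real distance = map distance × scale
= 4.7cm × 250000
= 1175000 cm = 11750.0 m
= 11.750 km

11.750 km


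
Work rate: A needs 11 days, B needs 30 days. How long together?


Rate of A = 1/11 per day
Rate of B = 1/30 per day
Combined rate = 1/11 + 1/30 = 41/330 ≈ 0.1242 per day
Days = 1 / combined rate = 330/41
≈ 8.05 days

8.05 days


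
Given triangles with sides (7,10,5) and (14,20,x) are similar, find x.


Scale factor = 14/7 = 2
Missing side = 5 × 2
= 10.0

10.0


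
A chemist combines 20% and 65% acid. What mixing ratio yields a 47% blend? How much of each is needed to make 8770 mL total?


Let x parts of 20% mix with y parts of 65%.
20x + 65y = 47(x + y)
20x + 65y = 47x + 47y
x(20 - 47) = y(47 - 65)
x/y = (65 - 47)/(47 - 20) = 18/27
Simplify: 2:3
Total parts = 5; one part = 8770/5 = 1754.00 mL
20% solution: 2×1754.00 = 3508.00 mL
65% solution: 3×1754.00 = 5262.00 mL
= ratio 2:3; 3508.00 mL and 5262.00 mL

ratio 2:3; 3508.00 mL and 5262.00 mL


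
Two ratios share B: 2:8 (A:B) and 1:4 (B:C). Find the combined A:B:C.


Match B: multiply A:B by 1 → 2:8
Multiply B:C by 8 → 8:32
Combined: 2:8:32
GCD = 2
= 1:4:16

1:4:16


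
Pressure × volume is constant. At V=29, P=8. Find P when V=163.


Inverse proportion: x × y = constant
k = 29 × 8 = 232
y₂ = k / 163 = 232 / 163
= 1.42

1.42


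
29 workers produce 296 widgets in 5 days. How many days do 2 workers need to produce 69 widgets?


Days ∝ work / workers, so d₂ = d₁ × (m₁/m₂) × (w₂/w₁)
Workers factor (inverse): 29/2 = 14.5000
Work factor (direct): 69/296 ≈ 0.2331
d₂ = 5 × 29/2 × 69/296 = (5 × 29 × 69) / (2 × 296) = 10005/592
≈ 16.90 days

16.90 days


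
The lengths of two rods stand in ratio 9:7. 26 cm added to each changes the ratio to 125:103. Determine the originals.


Let A = 9k, B = 7k.
(9k + 26) / (7k + 26) = 125/103
Cross-multiply: 103(9k + 26) = 125(7k + 26)
927k + 2678 = 875k + 3250
927k - 875k = 3250 - 2678
52k = 572
k = 572/52 = 11
A = 9×11 = 99, B = 7×11 = 77
= A = 99, B = 77

A = 99, B = 77


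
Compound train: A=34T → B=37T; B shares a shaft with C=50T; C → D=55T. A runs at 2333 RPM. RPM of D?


Stage 1: RPM_B = RPM_A × t_A/t_B = 2333 × 34/37 = 79322/37 ≈ 2143.84
B and C share a shaft → RPM_C = RPM_B
Stage 2: RPM_D = RPM_C × t_C/t_D = RPM_A × (t_A×t_C)/(t_B×t_D)
Overall ratio = (34×50)/(37×55) = 1700/2035
RPM_D = 2333 × 1700/2035 = 3966100/2035
≈ 1948.94 RPM

1948.94 RPM


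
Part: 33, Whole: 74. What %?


Percentage = (part / whole) × 100
= (33 / 74) × 100
≈ 44.59%

44.59%


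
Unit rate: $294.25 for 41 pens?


Unit rate = total / quantity
= 294.25 / 41
= $7.18 per unit

$7.18 per unit


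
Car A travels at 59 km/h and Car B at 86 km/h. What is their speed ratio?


Ratio = 59:86
GCD = 1
Simplified = 59:86
Time ratio (same distance) = 86:59
Speed ratio = 59:86

59:86


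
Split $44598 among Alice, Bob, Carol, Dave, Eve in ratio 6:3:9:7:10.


Total parts = 6 + 3 + 9 + 7 + 10 = 35
Alice: 44598 × 6/35 = 7645.37
Bob: 44598 × 3/35 = 3822.69
Carol: 44598 × 9/35 = 11468.06
Dave: 44598 × 7/35 = 8919.60
Eve: 44598 × 10/35 = 12742.29
= Alice: $7645.37, Bob: $3822.69, Carol: $11468.06, Dave: $8919.60, Eve: $12742.29

Alice: $7645.37, Bob: $3822.69, Carol: $11468.06, Dave: $8919.60, Eve: $12742.29


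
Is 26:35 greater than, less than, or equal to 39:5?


26/35 = 0.7429
39/5 = 7.8000
0.7429 < 7.8000, so 26:35 is less
= less than

less than


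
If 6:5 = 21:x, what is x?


Cross multiply: 6 × x = 5 × 21
6x = 105
x = 105 / 6
= 17.50

17.50


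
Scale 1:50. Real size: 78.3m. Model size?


Model size = real / scale
= 78.3 / 50
= 1.5660 m

1.5660 m


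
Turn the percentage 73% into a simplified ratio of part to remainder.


73% means 73 parts out of 100; remainder = 27
Part : remainder = 73:27
GCD = 1
= 73:27

73:27


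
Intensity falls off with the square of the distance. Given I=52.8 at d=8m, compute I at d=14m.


I₁d₁² = I₂d₂²
I₂ = I₁ × (d₁/d₂)²
= 52.8 × (8/14)²
= 52.8 × 64/196
= 3379.2/196
≈ 17.2408

17.2408


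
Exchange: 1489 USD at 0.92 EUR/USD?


Amount × rate = 1489 × 0.92
= 1369.88 EUR

1369.88 EUR


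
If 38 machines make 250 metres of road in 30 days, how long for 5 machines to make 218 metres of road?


Days ∝ work / workers, so d₂ = d₁ × (m₁/m₂) × (w₂/w₁)
Workers factor (inverse): 38/5 = 7.6000
Work factor (direct): 218/250 = 0.8720
d₂ = 30 × 38/5 × 218/250 = (30 × 38 × 218) / (5 × 250) = 248520/1250
≈ 198.82 days

198.82 days


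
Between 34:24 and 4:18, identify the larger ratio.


34/24 = 1.4167
4/18 = 0.2222
1.4167 > 0.2222, so 34:24 is greater
= 34:24

34:24


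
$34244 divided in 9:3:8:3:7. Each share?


Total parts = 9 + 3 + 8 + 3 + 7 = 30
Part 1: 34244 × 9/30 = 10273.20
Part 2: 34244 × 3/30 = 3424.40
Part 3: 34244 × 8/30 = 9131.73
Part 4: 34244 × 3/30 = 3424.40
Part 5: 34244 × 7/30 = 7990.27
= Part 1: $10273.20, Part 2: $3424.40, Part 3: $9131.73, Part 4: $3424.40, Part 5: $7990.27

Part 1: $10273.20, Part 2: $3424.40, Part 3: $9131.73, Part 4: $3424.40, Part 5: $7990.27


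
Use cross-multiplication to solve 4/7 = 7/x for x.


Cross multiply: 4 × x = 7 × 7
4x = 49
x = 49 / 4
= 12.25

12.25


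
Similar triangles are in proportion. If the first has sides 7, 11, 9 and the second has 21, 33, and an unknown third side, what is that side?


Scale factor = 21/7 = 3
Missing side = 9 × 3
= 27.0

27.0


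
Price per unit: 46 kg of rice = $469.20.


Unit rate = total / quantity
= 469.20 / 46
= $10.20 per unit

$10.20 per unit


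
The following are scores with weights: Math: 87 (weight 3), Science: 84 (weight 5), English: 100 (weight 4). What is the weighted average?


Numerator = 87×3 + 84×5 + 100×4
= 261 + 420 + 400
= 1081
Total weight = 12
Weighted avg = 1081/12
= 90.08

90.08


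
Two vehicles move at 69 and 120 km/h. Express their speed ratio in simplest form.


Ratio = 69:120
GCD = 3
Simplified = 23:40
Time ratio (same distance) = 40:23
Speed ratio = 23:40

23:40


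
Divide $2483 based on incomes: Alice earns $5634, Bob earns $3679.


Total income = 5634 + 3679 = $9313
Alice: $2483 × 5634/9313 = $1502.12
Bob: $2483 × 3679/9313 = $980.88
= Alice: $1502.12, Bob: $980.88

Alice: $1502.12, Bob: $980.88


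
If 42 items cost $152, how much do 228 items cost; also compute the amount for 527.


Direct proportion: y/x = constant
k = 152/42 ≈ 3.6190
y at x=228: k × 228 = 152 × 228 / 42 = 34656/42 ≈ 825.14
y at x=527: k × 527 = 152 × 527 / 42 = 80104/42 ≈ 1907.24
= 825.14 and 1907.24

825.14 and 1907.24


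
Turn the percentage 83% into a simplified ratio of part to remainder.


83% means 83 parts out of 100; remainder = 17
Part : remainder = 83:17
GCD = 1
= 83:17

83:17


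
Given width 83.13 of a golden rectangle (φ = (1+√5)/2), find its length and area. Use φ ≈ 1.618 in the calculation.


φ = (1 + √5) / 2 ≈ 1.618
Length = width × φ = 83.13 × 1.618 = 134.50434
≈ 134.50
Area = width × length = 83.13 × 134.50434 = 11181.3457842 ≈ 11181.35
= Length: 134.50, Area: 11181.35

Length: 134.50, Area: 11181.35


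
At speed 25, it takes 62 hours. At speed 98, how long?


Inverse proportion: x × y = constant
k = 25 × 62 = 1550
y₂ = k / 98 = 1550 / 98
= 15.82

15.82


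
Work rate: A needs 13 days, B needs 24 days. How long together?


Rate of A = 1/13 per day
Rate of B = 1/24 per day
Combined rate = 1/13 + 1/24 = 37/312 ≈ 0.1186 per day
Days = 1 / combined rate = 312/37
≈ 8.43 days

8.43 days


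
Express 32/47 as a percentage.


Percentage = (part / whole) × 100
= (32 / 47) × 100
≈ 68.09%

68.09%


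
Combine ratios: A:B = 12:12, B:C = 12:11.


Match B: multiply A:B by 12 → 144:144
Multiply B:C by 12 → 144:132
Combined: 144:144:132
GCD = 12
= 12:12:11

12:12:11


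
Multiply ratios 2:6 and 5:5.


Compound ratio = (2×5) : (6×5)
= 10:30
GCD = 10
= 1:3

1:3


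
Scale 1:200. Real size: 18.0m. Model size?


Model size = real / scale
= 18.0 / 200
= 0.0900 m

0.0900 m


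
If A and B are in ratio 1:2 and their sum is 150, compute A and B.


Let A = 1k, B = 2k.
1k + 2k = 150
3k = 150 → k = 150/3 = 50
A = 1×50 = 50, B = 2×50 = 100
= A = 50, B = 100

A = 50, B = 100


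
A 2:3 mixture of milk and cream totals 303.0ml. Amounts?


Total parts = 2 + 3 = 5
milk: 303.0 × 2/5 = 121.2ml
cream: 303.0 × 3/5 = 181.8ml
= 121.2ml and 181.8ml

121.2ml and 181.8ml


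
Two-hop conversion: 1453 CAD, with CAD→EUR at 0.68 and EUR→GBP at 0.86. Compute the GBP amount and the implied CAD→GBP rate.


Step 1: 1453 CAD × 0.68 = 988.04 EUR
Step 2: 988.04 EUR × 0.86 = 849.71 GBP
Implied rate CAD→GBP = 0.68 × 0.86 = 0.5848
= 849.71 GBP; implied rate 0.5848 GBP/CAD

849.71 GBP; implied rate 0.5848 GBP/CAD


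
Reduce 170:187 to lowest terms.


GCD(170, 187) = 17
170/17 : 187/17
= 10:11

10:11


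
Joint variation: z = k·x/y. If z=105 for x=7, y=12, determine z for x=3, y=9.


z = k·x/y
Solve for k using the known point: k = z·y/x = 105×12/7 = 1260/7 = 180.0000
Now evaluate at x=3, y=9:
z = k × 3 / 9 = (1260 × 3) / (7 × 9) = 3780/63
= 60.0000

60.0000


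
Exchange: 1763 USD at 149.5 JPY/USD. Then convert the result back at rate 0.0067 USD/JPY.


Amount × rate = 1763 × 149.5 = 263568.50 JPY
Round-trip: 263568.50 × 0.0067 = 1765.91 USD
= 263568.50 JPY, then 1765.91 USD

263568.50 JPY, then 1765.91 USD


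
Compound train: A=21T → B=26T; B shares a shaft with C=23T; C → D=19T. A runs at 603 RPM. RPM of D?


Stage 1: RPM_B = RPM_A × t_A/t_B = 603 × 21/26 = 12663/26 ≈ 487.04
B and C share a shaft → RPM_C = RPM_B
Stage 2: RPM_D = RPM_C × t_C/t_D = RPM_A × (t_A×t_C)/(t_B×t_D)
Overall ratio = (21×23)/(26×19) = 483/494
RPM_D = 603 × 483/494 = 291249/494
≈ 589.57 RPM

589.57 RPM


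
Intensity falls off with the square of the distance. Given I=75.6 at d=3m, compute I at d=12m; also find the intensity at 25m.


I₁d₁² = I₂d₂²
I at 12m = 75.6 × (3/12)² = 75.6 × 9/144 = 680.4/144 = 4.7250
I at 25m = 75.6 × (3/25)² = 75.6 × 9/625 = 680.4/625 ≈ 1.0886
= 4.7250 and 1.0886

4.7250 and 1.0886


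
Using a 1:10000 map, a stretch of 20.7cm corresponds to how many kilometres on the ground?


Real distance = map distance × scale
= 20.7cm × 10000
= 207000 cm = 2070.0 m
= 2.070 km

2.070 km


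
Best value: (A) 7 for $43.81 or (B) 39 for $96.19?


Deal A: $43.81/7 = $6.2586/unit
Deal B: $96.19/39 = $2.4664/unit
B is cheaper per unit
= Deal B

Deal B


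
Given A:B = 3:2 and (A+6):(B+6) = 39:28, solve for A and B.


Let A = 3k, B = 2k.
(3k + 6) / (2k + 6) = 39/28
Cross-multiply: 28(3k + 6) = 39(2k + 6)
84k + 168 = 78k + 234
84k - 78k = 234 - 168
6k = 66
k = 66/6 = 11
A = 3×11 = 33, B = 2×11 = 22
= A = 33, B = 22

A = 33, B = 22


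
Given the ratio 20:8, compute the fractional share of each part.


Total parts = 20 + 8 = 28
First part: 20/28 = 5/7
Second part: 8/28 = 2/7
= 5/7 and 2/7

5/7 and 2/7


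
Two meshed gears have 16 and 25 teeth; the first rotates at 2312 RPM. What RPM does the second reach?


Gear ratio = 16:25 = 16:25
RPM_B = RPM_A × (teeth_A / teeth_B)
= 2312 × (16/25)
= 1479.7 RPM

1479.7 RPM


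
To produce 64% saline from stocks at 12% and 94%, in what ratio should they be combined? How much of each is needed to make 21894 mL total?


Let x parts of 12% mix with y parts of 94%.
12x + 94y = 64(x + y)
12x + 94y = 64x + 64y
x(12 - 64) = y(64 - 94)
x/y = (94 - 64)/(64 - 12) = 30/52
Simplify: 15:26
Total parts = 41; one part = 21894/41 = 534.00 mL
12% solution: 15×534.00 = 8010.00 mL
94% solution: 26×534.00 = 13884.00 mL
= ratio 15:26; 8010.00 mL and 13884.00 mL

ratio 15:26; 8010.00 mL and 13884.00 mL


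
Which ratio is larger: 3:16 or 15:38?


3/16 = 0.1875
15/38 = 0.3947
0.1875 < 0.3947, so 3:16 is less
= 15:38

15:38


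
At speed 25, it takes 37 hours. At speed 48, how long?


Inverse proportion: x × y = constant
k = 25 × 37 = 925
y₂ = k / 48 = 925 / 48
= 19.27

19.27


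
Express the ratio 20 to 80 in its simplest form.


GCD(20, 80) = 20
20/20 : 80/20
= 1:4

1:4


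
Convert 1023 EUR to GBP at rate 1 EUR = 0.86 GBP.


Amount × rate = 1023 × 0.86
= 879.78 GBP

879.78 GBP


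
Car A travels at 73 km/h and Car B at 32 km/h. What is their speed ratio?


Ratio = 73:32
GCD = 1
Simplified = 73:32
Time ratio (same distance) = 32:73
Speed ratio = 73:32

73:32


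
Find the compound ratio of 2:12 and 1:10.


Compound ratio = (2×1) : (12×10)
= 2:120
GCD = 2
= 1:60

1:60


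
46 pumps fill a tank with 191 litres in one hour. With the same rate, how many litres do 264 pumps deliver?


Direct proportion: y/x = constant
k = 191/46 ≈ 4.1522
y₂ = k × 264 = 191 × 264 / 46 = 50424/46
≈ 1096.17

1096.17


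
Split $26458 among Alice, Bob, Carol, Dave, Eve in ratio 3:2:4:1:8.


Total parts = 3 + 2 + 4 + 1 + 8 = 18
Alice: 26458 × 3/18 = 4409.67
Bob: 26458 × 2/18 = 2939.78
Carol: 26458 × 4/18 = 5879.56
Dave: 26458 × 1/18 = 1469.89
Eve: 26458 × 8/18 = 11759.11
= Alice: $4409.67, Bob: $2939.78, Carol: $5879.56, Dave: $1469.89, Eve: $11759.11

Alice: $4409.67, Bob: $2939.78, Carol: $5879.56, Dave: $1469.89, Eve: $11759.11


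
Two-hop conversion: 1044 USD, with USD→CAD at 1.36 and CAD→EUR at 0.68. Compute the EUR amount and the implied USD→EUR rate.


Step 1: 1044 USD × 1.36 = 1419.84 CAD
Step 2: 1419.84 CAD × 0.68 = 965.49 EUR
Implied rate USD→EUR = 1.36 × 0.68 = 0.9248
= 965.49 EUR; implied rate 0.9248 EUR/USD

965.49 EUR; implied rate 0.9248 EUR/USD


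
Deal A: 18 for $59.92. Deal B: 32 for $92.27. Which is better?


Deal A: $59.92/18 = $3.3289/unit
Deal B: $92.27/32 = $2.8834/unit
B is cheaper per unit
= Deal B

Deal B


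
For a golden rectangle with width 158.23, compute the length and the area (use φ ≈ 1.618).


φ = (1 + √5) / 2 ≈ 1.618
Length = width × φ = 158.23 × 1.618 = 256.01614
≈ 256.02
Area = width × length = 158.23 × 256.01614 = 40509.4338322 ≈ 40509.43
= Length: 256.02, Area: 40509.43

Length: 256.02, Area: 40509.43


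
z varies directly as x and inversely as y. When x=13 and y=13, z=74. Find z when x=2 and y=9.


z = k·x/y
Solve for k using the known point: k = z·y/x = 74×13/13 = 962/13 = 74.0000
Now evaluate at x=2, y=9:
z = k × 2 / 9 = (962 × 2) / (13 × 9) = 1924/117
≈ 16.4444

16.4444


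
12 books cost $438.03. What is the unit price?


Unit rate = total / quantity
= 438.03 / 12
= $36.50 per unit

$36.50 per unit


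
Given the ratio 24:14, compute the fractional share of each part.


Total parts = 24 + 14 = 38
First part: 24/38 = 12/19
Second part: 14/38 = 7/19
= 12/19 and 7/19

12/19 and 7/19


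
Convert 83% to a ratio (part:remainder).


83% means 83 parts out of 100; remainder = 17
Part : remainder = 83:17
GCD = 1
= 83:17

83:17


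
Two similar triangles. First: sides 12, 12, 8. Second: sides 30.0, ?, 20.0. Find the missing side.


Scale factor = 30.0/12 = 2.5
Missing side = 12 × 2.5
= 30.0

30.0


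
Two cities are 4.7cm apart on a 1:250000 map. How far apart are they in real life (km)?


Real distance = map distance × scale
= 4.7cm × 250000
= 1175000 cm = 11750.0 m
= 11.750 km

11.750 km


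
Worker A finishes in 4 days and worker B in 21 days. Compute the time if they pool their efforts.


Rate of A = 1/4 per day
Rate of B = 1/21 per day
Combined rate = 1/4 + 1/21 = 25/84 ≈ 0.2976 per day
Days = 1 / combined rate = 84/25
= 3.36 days

3.36 days


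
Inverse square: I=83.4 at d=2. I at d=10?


I₁d₁² = I₂d₂²
I₂ = I₁ × (d₁/d₂)²
= 83.4 × (2/10)²
= 83.4 × 4/100
= 333.6/100
= 3.3360

3.3360


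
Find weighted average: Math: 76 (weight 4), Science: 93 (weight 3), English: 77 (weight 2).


Numerator = 76×4 + 93×3 + 77×2
= 304 + 279 + 154
= 737
Total weight = 9
Weighted avg = 737/9
= 81.89

81.89


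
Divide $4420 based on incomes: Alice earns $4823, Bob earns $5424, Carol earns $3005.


Total income = 4823 + 5424 + 3005 = $13252
Alice: $4420 × 4823/13252 = $1608.64
Bob: $4420 × 5424/13252 = $1809.09
Carol: $4420 × 3005/13252 = $1002.27
= Alice: $1608.64, Bob: $1809.09, Carol: $1002.27

Alice: $1608.64, Bob: $1809.09, Carol: $1002.27


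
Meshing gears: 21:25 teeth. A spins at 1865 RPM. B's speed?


Gear ratio = 21:25 = 21:25
RPM_B = RPM_A × (teeth_A / teeth_B)
= 1865 × (21/25)
= 1566.6 RPM

1566.6 RPM


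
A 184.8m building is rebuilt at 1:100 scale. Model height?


Model size = real / scale
= 184.8 / 100
= 1.8480 m

1.8480 m


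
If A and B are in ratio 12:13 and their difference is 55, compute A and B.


Let A = 12k, B = 13k.
13k - 12k = 55
1k = 55 → k = 55/1 = 55
A = 12×55 = 660, B = 13×55 = 715
= A = 660, B = 715

A = 660, B = 715


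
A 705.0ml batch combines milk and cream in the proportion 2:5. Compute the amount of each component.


Total parts = 2 + 5 = 7
milk: 705.0 × 2/7 = 201.4ml
cream: 705.0 × 5/7 = 503.6ml
= 201.4ml and 503.6ml

201.4ml and 503.6ml


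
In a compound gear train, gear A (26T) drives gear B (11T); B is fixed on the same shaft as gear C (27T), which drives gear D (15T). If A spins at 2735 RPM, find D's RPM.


Stage 1: RPM_B = RPM_A × t_A/t_B = 2735 × 26/11 = 71110/11 ≈ 6464.55
B and C share a shaft → RPM_C = RPM_B
Stage 2: RPM_D = RPM_C × t_C/t_D = RPM_A × (t_A×t_C)/(t_B×t_D)
Overall ratio = (26×27)/(11×15) = 702/165
RPM_D = 2735 × 702/165 = 1919970/165
≈ 11636.18 RPM

11636.18 RPM


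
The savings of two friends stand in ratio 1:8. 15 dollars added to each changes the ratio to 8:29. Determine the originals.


Let A = 1k, B = 8k.
(1k + 15) / (8k + 15) = 8/29
Cross-multiply: 29(1k + 15) = 8(8k + 15)
29k + 435 = 64k + 120
29k - 64k = 120 - 435
-35k = -315
k = -315/-35 = 9
A = 1×9 = 9, B = 8×9 = 72
= A = 9, B = 72

A = 9, B = 72


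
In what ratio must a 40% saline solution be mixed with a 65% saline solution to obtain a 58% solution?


Let x parts of 40% mix with y parts of 65%.
40x + 65y = 58(x + y)
40x + 65y = 58x + 58y
x(40 - 58) = y(58 - 65)
x/y = (65 - 58)/(58 - 40) = 7/18
Simplify: 7:18
= 7:18

7:18


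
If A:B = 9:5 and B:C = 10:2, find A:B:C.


Match B: multiply A:B by 10 → 90:50
Multiply B:C by 5 → 50:10
Combined: 90:50:10
GCD = 10
= 9:5:1

9:5:1


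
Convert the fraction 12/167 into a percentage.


Percentage = (part / whole) × 100
= (12 / 167) × 100
≈ 7.19%

7.19%


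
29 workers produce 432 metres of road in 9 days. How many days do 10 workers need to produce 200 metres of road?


Days ∝ work / workers, so d₂ = d₁ × (m₁/m₂) × (w₂/w₁)
Workers factor (inverse): 29/10 = 2.9000
Work factor (direct): 200/432 ≈ 0.4630
d₂ = 9 × 29/10 × 200/432 = (9 × 29 × 200) / (10 × 432) = 52200/4320
≈ 12.08 days

12.08 days


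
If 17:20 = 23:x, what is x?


Cross multiply: 17 × x = 20 × 23
17x = 460
x = 460 / 17
= 27.06

27.06


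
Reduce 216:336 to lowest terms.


GCD(216, 336) = 24
216/24 : 336/24
= 9:14

9:14


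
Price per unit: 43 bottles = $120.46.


Unit rate = total / quantity
= 120.46 / 43
= $2.80 per unit

$2.80 per unit


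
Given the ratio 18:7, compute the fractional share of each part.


Total parts = 18 + 7 = 25
First part: 18/25 = 18/25
Second part: 7/25 = 7/25
= 18/25 and 7/25

18/25 and 7/25


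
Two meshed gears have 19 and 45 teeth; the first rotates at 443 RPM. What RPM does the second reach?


Gear ratio = 19:45 = 19:45
RPM_B = RPM_A × (teeth_A / teeth_B)
= 443 × (19/45)
= 187.0 RPM

187.0 RPM


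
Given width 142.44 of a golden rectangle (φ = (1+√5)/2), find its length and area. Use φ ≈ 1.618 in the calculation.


φ = (1 + √5) / 2 ≈ 1.618
Length = width × φ = 142.44 × 1.618 = 230.46792
≈ 230.47
Area = width × length = 142.44 × 230.46792 = 32827.8505248 ≈ 32827.85
= Length: 230.47, Area: 32827.85

Length: 230.47, Area: 32827.85


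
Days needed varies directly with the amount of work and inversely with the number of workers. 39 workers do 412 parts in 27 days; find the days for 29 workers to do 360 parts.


Days ∝ work / workers, so d₂ = d₁ × (m₁/m₂) × (w₂/w₁)
Workers factor (inverse): 39/29 ≈ 1.3448
Work factor (direct): 360/412 ≈ 0.8738
d₂ = 27 × 39/29 × 360/412 = (27 × 39 × 360) / (29 × 412) = 379080/11948
≈ 31.73 days

31.73 days


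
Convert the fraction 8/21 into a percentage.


Percentage = (part / whole) × 100
= (8 / 21) × 100
≈ 38.10%

38.10%


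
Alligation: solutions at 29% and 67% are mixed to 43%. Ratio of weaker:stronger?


Let x parts of 29% mix with y parts of 67%.
29x + 67y = 43(x + y)
29x + 67y = 43x + 43y
x(29 - 43) = y(43 - 67)
x/y = (67 - 43)/(43 - 29) = 24/14
Simplify: 12:7
= 12:7

12:7


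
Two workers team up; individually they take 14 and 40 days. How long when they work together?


Rate of A = 1/14 per day
Rate of B = 1/40 per day
Combined rate = 1/14 + 1/40 = 54/560 ≈ 0.0964 per day
Days = 1 / combined rate = 560/54
≈ 10.37 days

10.37 days


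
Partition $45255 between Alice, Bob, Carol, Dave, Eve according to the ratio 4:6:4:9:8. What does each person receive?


Total parts = 4 + 6 + 4 + 9 + 8 = 31
Alice: 45255 × 4/31 = 5839.35
Bob: 45255 × 6/31 = 8759.03
Carol: 45255 × 4/31 = 5839.35
Dave: 45255 × 9/31 = 13138.55
Eve: 45255 × 8/31 = 11678.71
= Alice: $5839.35, Bob: $8759.03, Carol: $5839.35, Dave: $13138.55, Eve: $11678.71

Alice: $5839.35, Bob: $8759.03, Carol: $5839.35, Dave: $13138.55, Eve: $11678.71


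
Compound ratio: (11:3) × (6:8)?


Compound ratio = (11×6) : (3×8)
= 66:24
GCD = 6
= 11:4

11:4


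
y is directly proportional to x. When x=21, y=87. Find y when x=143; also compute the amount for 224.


Direct proportion: y/x = constant
k = 87/21 ≈ 4.1429
y at x=143: k × 143 = 87 × 143 / 21 = 12441/21 ≈ 592.43
y at x=224: k × 224 = 87 × 224 / 21 = 19488/21 = 928.00
= 592.43 and 928.00

592.43 and 928.00


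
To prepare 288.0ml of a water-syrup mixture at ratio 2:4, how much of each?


Total parts = 2 + 4 = 6
water: 288.0 × 2/6 = 96.0ml
syrup: 288.0 × 4/6 = 192.0ml
= 96.0ml and 192.0ml

96.0ml and 192.0ml


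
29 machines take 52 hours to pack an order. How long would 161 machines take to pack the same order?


Inverse proportion: x × y = constant
k = 29 × 52 = 1508
y₂ = k / 161 = 1508 / 161
= 9.37

9.37


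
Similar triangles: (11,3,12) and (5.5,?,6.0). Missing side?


Scale factor = 5.5/11 = 0.5
Missing side = 3 × 0.5
= 1.5

1.5


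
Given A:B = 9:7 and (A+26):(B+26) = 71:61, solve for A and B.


Let A = 9k, B = 7k.
(9k + 26) / (7k + 26) = 71/61
Cross-multiply: 61(9k + 26) = 71(7k + 26)
549k + 1586 = 497k + 1846
549k - 497k = 1846 - 1586
52k = 260
k = 260/52 = 5
A = 9×5 = 45, B = 7×5 = 35
= A = 45, B = 35

A = 45, B = 35


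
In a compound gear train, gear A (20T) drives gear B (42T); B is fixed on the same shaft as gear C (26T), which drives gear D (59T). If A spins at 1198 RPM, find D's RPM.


Stage 1: RPM_B = RPM_A × t_A/t_B = 1198 × 20/42 = 23960/42 ≈ 570.48
B and C share a shaft → RPM_C = RPM_B
Stage 2: RPM_D = RPM_C × t_C/t_D = RPM_A × (t_A×t_C)/(t_B×t_D)
Overall ratio = (20×26)/(42×59) = 520/2478
RPM_D = 1198 × 520/2478 = 622960/2478
≈ 251.40 RPM

251.40 RPM


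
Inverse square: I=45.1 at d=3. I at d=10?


I₁d₁² = I₂d₂²
I₂ = I₁ × (d₁/d₂)²
= 45.1 × (3/10)²
= 45.1 × 9/100
= 405.9/100
= 4.0590

4.0590


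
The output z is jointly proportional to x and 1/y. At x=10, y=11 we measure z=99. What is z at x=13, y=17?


z = k·x/y
Solve for k using the known point: k = z·y/x = 99×11/10 = 1089/10 = 108.9000
Now evaluate at x=13, y=17:
z = k × 13 / 17 = (1089 × 13) / (10 × 17) = 14157/170
≈ 83.2765

83.2765


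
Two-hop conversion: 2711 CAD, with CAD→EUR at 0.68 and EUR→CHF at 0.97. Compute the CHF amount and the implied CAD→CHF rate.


Step 1: 2711 CAD × 0.68 = 1843.48 EUR
Step 2: 1843.48 EUR × 0.97 = 1788.18 CHF
Implied rate CAD→CHF = 0.68 × 0.97 = 0.6596
= 1788.18 CHF; implied rate 0.6596 CHF/CAD

1788.18 CHF; implied rate 0.6596 CHF/CAD


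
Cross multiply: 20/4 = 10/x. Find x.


Cross multiply: 20 × x = 4 × 10
20x = 40
x = 40 / 20
= 2.00

2.00


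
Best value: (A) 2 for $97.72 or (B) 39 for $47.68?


Deal A: $97.72/2 = $48.8600/unit
Deal B: $47.68/39 = $1.2226/unit
B is cheaper per unit
= Deal B

Deal B


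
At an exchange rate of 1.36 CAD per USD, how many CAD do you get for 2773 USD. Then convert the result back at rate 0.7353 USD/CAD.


Amount × rate = 2773 × 1.36 = 3771.28 CAD
Round-trip: 3771.28 × 0.7353 = 2773.02 USD
= 3771.28 CAD, then 2773.02 USD

3771.28 CAD, then 2773.02 USD


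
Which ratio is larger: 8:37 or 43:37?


8/37 = 0.2162
43/37 = 1.1622
0.2162 < 1.1622, so 8:37 is less
= 43:37

43:37


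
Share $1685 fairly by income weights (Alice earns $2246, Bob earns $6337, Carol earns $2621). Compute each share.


Total income = 2246 + 6337 + 2621 = $11204
Alice: $1685 × 2246/11204 = $337.78
Bob: $1685 × 6337/11204 = $953.04
Carol: $1685 × 2621/11204 = $394.18
= Alice: $337.78, Bob: $953.04, Carol: $394.18

Alice: $337.78, Bob: $953.04, Carol: $394.18


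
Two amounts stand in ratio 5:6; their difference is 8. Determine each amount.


Let A = 5k, B = 6k.
6k - 5k = 8
1k = 8 → k = 8/1 = 8
A = 5×8 = 40, B = 6×8 = 48
= A = 40, B = 48

A = 40, B = 48


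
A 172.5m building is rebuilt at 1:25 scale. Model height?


Model size = real / scale
= 172.5 / 25
= 6.9000 m

6.9000 m


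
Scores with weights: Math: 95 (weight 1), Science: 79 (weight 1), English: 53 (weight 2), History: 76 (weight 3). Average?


Numerator = 95×1 + 79×1 + 53×2 + 76×3
= 95 + 79 + 106 + 228
= 508
Total weight = 7
Weighted avg = 508/7
= 72.57

72.57


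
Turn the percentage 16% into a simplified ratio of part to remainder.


16% means 16 parts out of 100; remainder = 84
Part : remainder = 16:84
GCD = 4
= 4:21

4:21


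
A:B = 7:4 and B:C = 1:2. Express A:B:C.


Match B: multiply A:B by 1 → 7:4
Multiply B:C by 4 → 4:8
Combined: 7:4:8
GCD = 1
= 7:4:8

7:4:8


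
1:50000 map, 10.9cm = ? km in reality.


Real distance = map distance × scale
= 10.9cm × 50000
= 545000 cm = 5450.0 m
= 5.450 km

5.450 km


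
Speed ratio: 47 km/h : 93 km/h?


Ratio = 47:93
GCD = 1
Simplified = 47:93
Time ratio (same distance) = 93:47
Speed ratio = 47:93

47:93


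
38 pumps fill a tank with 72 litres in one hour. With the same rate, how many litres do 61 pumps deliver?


Direct proportion: y/x = constant
k = 72/38 ≈ 1.8947
y₂ = k × 61 = 72 × 61 / 38 = 4392/38
≈ 115.58

115.58


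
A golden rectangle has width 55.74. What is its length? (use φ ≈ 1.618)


φ = (1 + √5) / 2 ≈ 1.618
Length = width × φ = 55.74 × 1.618 = 90.18732
≈ 90.19

90.19


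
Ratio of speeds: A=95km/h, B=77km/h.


Ratio = 95:77
GCD = 1
Simplified = 95:77
Time ratio (same distance) = 77:95
Speed ratio = 95:77

95:77


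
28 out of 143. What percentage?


Percentage = (part / whole) × 100
= (28 / 143) × 100
≈ 19.58%

19.58%


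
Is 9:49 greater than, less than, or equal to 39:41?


9/49 = 0.1837
39/41 = 0.9512
0.1837 < 0.9512, so 9:49 is less
= less than

less than


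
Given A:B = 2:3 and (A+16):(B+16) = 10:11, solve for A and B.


Let A = 2k, B = 3k.
(2k + 16) / (3k + 16) = 10/11
Cross-multiply: 11(2k + 16) = 10(3k + 16)
22k + 176 = 30k + 160
22k - 30k = 160 - 176
-8k = -16
k = -16/-8 = 2
A = 2×2 = 4, B = 3×2 = 6
= A = 4, B = 6

A = 4, B = 6


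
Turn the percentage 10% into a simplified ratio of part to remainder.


10% means 10 parts out of 100; remainder = 90
Part : remainder = 10:90
GCD = 10
= 1:9

1:9


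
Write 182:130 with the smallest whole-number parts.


GCD(182, 130) = 26
182/26 : 130/26
= 7:5

7:5


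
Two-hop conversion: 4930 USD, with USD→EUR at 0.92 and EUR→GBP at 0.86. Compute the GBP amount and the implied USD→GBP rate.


Step 1: 4930 USD × 0.92 = 4535.60 EUR
Step 2: 4535.60 EUR × 0.86 = 3900.62 GBP
Implied rate USD→GBP = 0.92 × 0.86 = 0.7912
= 3900.62 GBP; implied rate 0.7912 GBP/USD

3900.62 GBP; implied rate 0.7912 GBP/USD


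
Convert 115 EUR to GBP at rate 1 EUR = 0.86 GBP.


Amount × rate = 115 × 0.86
= 98.90 GBP

98.90 GBP


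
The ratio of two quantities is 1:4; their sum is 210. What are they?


Let A = 1k, B = 4k.
1k + 4k = 210
5k = 210 → k = 210/5 = 42
A = 1×42 = 42, B = 4×42 = 168
= A = 42, B = 168

A = 42, B = 168


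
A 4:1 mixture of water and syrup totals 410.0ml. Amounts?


Total parts = 4 + 1 = 5
water: 410.0 × 4/5 = 328.0ml
syrup: 410.0 × 1/5 = 82.0ml
= 328.0ml and 82.0ml

328.0ml and 82.0ml


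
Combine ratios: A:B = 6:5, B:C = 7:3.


Match B: multiply A:B by 7 → 42:35
Multiply B:C by 5 → 35:15
Combined: 42:35:15
GCD = 1
= 42:35:15

42:35:15
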